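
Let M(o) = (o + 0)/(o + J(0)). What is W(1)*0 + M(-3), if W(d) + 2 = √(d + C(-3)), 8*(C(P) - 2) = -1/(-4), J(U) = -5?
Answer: 3/8 ≈ 0.37500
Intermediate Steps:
M(o) = o/(-5 + o) (M(o) = (o + 0)/(o - 5) = o/(-5 + o))
C(P) = 65/32 (C(P) = 2 + (-1/(-4))/8 = 2 + (-1*(-¼))/8 = 2 + (⅛)*(¼) = 2 + 1/32 = 65/32)
W(d) = -2 + √(65/32 + d) (W(d) = -2 + √(d + 65/32) = -2 + √(65/32 + d))
W(1)*0 + M(-3) = (-2 + √(130 + 64*1)/8)*0 - 3/(-5 - 3) = (-2 + √(130 + 64)/8)*0 - 3/(-8) = (-2 + √194/8)*0 - 3*(-⅛) = 0 + 3/8 = 3/8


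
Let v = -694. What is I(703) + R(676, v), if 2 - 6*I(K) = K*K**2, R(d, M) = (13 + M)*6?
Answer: -347453441/6 ≈ -5.7909e+7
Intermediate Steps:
R(d, M) = 78 + 6*M
I(K) = 1/3 - K**3/6 (I(K) = 1/3 - K*K**2/6 = 1/3 - K**3/6)
I(703) + R(676, v) = (1/3 - 1/6*703**3) + (78 + 6*(-694)) = (1/3 - 1/6*347428927) + (78 - 4164) = (1/3 - 347428927/6) - 4086 = -347428925/6 - 4086 = -347453441/6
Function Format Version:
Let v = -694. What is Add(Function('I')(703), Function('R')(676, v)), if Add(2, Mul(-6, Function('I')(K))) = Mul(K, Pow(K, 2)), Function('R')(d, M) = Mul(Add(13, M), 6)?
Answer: Rational(-347453441, 6) ≈ -5.7909e+7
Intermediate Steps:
Function('R')(d, M) = Add(78, Mul(6, M))
Function('I')(K) = Add(Rational(1, 3), Mul(Rational(-1, 6), Pow(K, 3))) (Function('I')(K) = Add(Rational(1, 3), Mul(Rational(-1, 6), Mul(K, Pow(K, 2)))) = Add(Rational(1, 3), Mul(Rational(-1, 6), Pow(K, 3))))
Add(Function('I')(703), Function('R')(676, v)) = Add(Add(Rational(1, 3), Mul(Rational(-1, 6), Pow(703, 3))), Add(78, Mul(6, -694))) = Add(Add(Rational(1, 3), Mul(Rational(-1, 6), 347428927)), Add(78, -4164)) = Add(Add(Rational(1, 3), Rational(-347428927, 6)), -4086) = Add(Rational(-347428925, 6), -4086) = Rational(-347453441, 6)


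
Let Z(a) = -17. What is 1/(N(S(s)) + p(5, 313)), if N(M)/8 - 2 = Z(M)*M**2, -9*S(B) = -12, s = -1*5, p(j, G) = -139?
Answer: -9/3283 ≈ -0.0027414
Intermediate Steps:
s = -5
S(B) = 4/3 (S(B) = -1/9*(-12) = 4/3)
N(M) = 16 - 136*M**2 (N(M) = 16 + 8*(-17*M**2) = 16 - 136*M**2)
1/(N(S(s)) + p(5, 313)) = 1/((16 - 136*(4/3)**2) - 139) = 1/((16 - 136*16/9) - 139) = 1/((16 - 2176/9) - 139) = 1/(-2032/9 - 139) = 1/(-3283/9) = -9/3283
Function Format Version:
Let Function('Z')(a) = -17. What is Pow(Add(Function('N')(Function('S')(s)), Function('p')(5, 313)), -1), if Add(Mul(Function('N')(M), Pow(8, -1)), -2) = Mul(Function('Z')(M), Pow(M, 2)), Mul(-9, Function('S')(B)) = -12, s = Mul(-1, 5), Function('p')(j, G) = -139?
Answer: Rational(-9, 3283) ≈ -0.0027414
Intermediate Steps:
s = -5
Function('S')(B) = Rational(4, 3) (Function('S')(B) = Mul(Rational(-1, 9), -12) = Rational(4, 3))
Function('N')(M) = Add(16, Mul(-136, Pow(M, 2))) (Function('N')(M) = Add(16, Mul(8, Mul(-17, Pow(M, 2)))) = Add(16, Mul(-136, Pow(M, 2))))
Pow(Add(Function('N')(Function('S')(s)), Function('p')(5, 313)), -1) = Pow(Add(Add(16, Mul(-136, Pow(Rational(4, 3), 2))), -139), -1) = Pow(Add(Add(16, Mul(-136, Rational(16, 9))), -139), -1) = Pow(Add(Add(16, Rational(-2176, 9)), -139), -1) = Pow(Add(Rational(-2032, 9), -139), -1) = Pow(Rational(-3283, 9), -1) = Rational(-9, 3283)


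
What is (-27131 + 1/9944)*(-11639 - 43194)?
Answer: 14793431424279/9944 ≈ 1.4877e+9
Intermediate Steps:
(-27131 + 1/9944)*(-11639 - 43194) = (-27131 + 1/9944)*(-54833) = -269790663/9944*(-54833) = 14793431424279/9944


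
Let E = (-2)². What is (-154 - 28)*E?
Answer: -728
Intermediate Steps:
E = 4
(-154 - 28)*E = (-154 - 28)*4 = -182*4 = -728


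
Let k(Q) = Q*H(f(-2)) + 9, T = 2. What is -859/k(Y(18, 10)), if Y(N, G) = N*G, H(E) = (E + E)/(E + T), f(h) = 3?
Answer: -859/225 ≈ -3.8178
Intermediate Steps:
H(E) = 2*E/(2 + E) (H(E) = (E + E)/(E + 2) = (2*E)/(2 + E) = 2*E/(2 + E))
Y(N, G) = G*N
k(Q) = 9 + 6*Q/5 (k(Q) = Q*(2*3/(2 + 3)) + 9 = Q*(2*3/5) + 9 = Q*(2*3*(⅕)) + 9 = Q*(6/5) + 9 = 6*Q/5 + 9 = 9 + 6*Q/5)
-859/k(Y(18, 10)) = -859/(9 + 6*(10*18)/5) = -859/(9 + (6/5)*180) = -859/(9 + 216) = -859/225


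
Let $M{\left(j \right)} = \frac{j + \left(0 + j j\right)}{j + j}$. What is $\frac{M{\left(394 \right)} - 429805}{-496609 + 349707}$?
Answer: $\frac{17535}{5996} \approx 2.9244$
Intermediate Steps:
$M{\left(j \right)} = \frac{j + j^{2}}{2 j}$ ($M{\left(j \right)} = \frac{j + \left(0 + j^{2}\right)}{2 j} = \left(j + j^{2}\right) \frac{1}{2 j} = \frac{j + j^{2}}{2 j}$)
$\frac{M{\left(394 \right)} - 429805}{-496609 + 349707} = \frac{\left(\frac{1}{2} + \frac{1}{2} \cdot 394\right) - 429805}{-496609 + 349707} = \frac{\left(\frac{1}{2} + 197\right) - 429805}{-146902} = \left(\frac{395}{2} - 429805\right) \left(- \frac{1}{146902}\right) = \left(- \frac{859215}{2}\right) \left(- \frac{1}{146902}\right) = \frac{17535}{5996}$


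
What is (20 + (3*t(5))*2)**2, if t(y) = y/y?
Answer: 676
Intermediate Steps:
t(y) = 1
(20 + (3*t(5))*2)**2 = (20 + (3*1)*2)**2 = (20 + 3*2)**2 = (20 + 6)**2 = 26**2 = 676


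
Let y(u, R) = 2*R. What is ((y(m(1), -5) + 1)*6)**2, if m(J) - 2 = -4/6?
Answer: 2916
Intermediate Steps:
m(J) = 4/3 (m(J) = 2 - 4/6 = 2 - 4*1/6 = 2 - 2/3 = 4/3)
((y(m(1), -5) + 1)*6)**2 = ((2*(-5) + 1)*6)**2 = ((-10 + 1)*6)**2 = (-9*6)**2 = (-54)**2 = 2916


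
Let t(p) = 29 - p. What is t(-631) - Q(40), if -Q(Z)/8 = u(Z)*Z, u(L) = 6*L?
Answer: 77460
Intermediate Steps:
Q(Z) = -48*Z² (Q(Z) = -8*6*Z*Z = -48*Z²)
t(-631) - Q(40) = (29 - 1*(-631)) - (-48)*40² = (29 + 631) - (-48)*1600 = 660 - 1*(-76800) = 660 + 76800 = 77460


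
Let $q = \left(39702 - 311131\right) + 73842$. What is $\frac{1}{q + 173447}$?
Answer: $- \frac{1}{24140} \approx -4.1425 \cdot 10^{-5}$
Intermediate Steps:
$q = -197587$ ($q = -271429 + 73842 = -197587$)
$\frac{1}{q + 173447} = \frac{1}{-197587 + 173447} = \frac{1}{-24140} = - \frac{1}{24140}$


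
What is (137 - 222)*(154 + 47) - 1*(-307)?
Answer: -16778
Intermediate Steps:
(137 - 222)*(154 + 47) - 1*(-307) = -85*201 + 307 = -17085 + 307 = -16778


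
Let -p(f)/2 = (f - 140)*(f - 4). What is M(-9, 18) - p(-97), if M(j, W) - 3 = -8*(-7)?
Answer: 47933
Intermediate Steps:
M(j, W) = 59 (M(j, W) = 3 - 8*(-7) = 3 + 56 = 59)
p(f) = -2*(-140 + f)*(-4 + f) (p(f) = -2*(f - 140)*(f - 4) = -2*(-140 + f)*(-4 + f))
M(-9, 18) - p(-97) = 59 - (-1120 - 2*(-97)² + 288*(-97)) = 59 - (-1120 - 2*9409 - 27936) = 59 - (-1120 - 18818 - 27936) = 59 - 1*(-47874) = 59 + 47874 = 47933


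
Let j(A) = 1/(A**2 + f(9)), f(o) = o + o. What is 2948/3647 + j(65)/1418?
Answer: 17736863799/21942445378 ≈ 0.80834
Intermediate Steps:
f(o) = 2*o
j(A) = 1/(18 + A**2) (j(A) = 1/(A**2 + 2*9) = 1/(A**2 + 18) = 1/(18 + A**2))
2948/3647 + j(65)/1418 = 2948/3647 + 1/((18 + 65**2)*1418) = 2948*(1/3647) + (1/1418)/(18 + 4225) = 2948/3647 + (1/1418)/4243 = 2948/3647 + (1/4243)*(1/1418) = 2948/3647 + 1/6016574 = 17736863799/21942445378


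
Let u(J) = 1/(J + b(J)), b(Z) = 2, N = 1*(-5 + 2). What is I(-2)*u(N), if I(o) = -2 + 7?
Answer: -5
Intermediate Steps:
N = -3 (N = 1*(-3) = -3)
u(J) = 1/(2 + J) (u(J) = 1/(J + 2) = 1/(2 + J))
I(o) = 5
I(-2)*u(N) = 5/(2 - 3) = 5/(-1) = 5*(-1) = -5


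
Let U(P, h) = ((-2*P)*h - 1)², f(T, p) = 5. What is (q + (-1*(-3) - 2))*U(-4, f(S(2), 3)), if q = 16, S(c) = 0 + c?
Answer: 25857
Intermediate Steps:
S(c) = c
U(P, h) = (-1 - 2*P*h)² (U(P, h) = (-2*P*h - 1)² = (-1 - 2*P*h)²)
(q + (-1*(-3) - 2))*U(-4, f(S(2), 3)) = (16 + (-1*(-3) - 2))*(1 + 2*(-4)*5)² = (16 + (3 - 2))*(1 - 40)² = (16 + 1)*(-39)² = 17*1521 = 25857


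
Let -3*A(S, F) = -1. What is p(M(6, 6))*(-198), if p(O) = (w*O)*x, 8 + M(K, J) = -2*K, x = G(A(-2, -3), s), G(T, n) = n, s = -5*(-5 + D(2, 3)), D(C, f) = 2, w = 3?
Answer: 178200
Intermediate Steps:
A(S, F) = ⅓ (A(S, F) = -⅓*(-1) = ⅓)
s = 15 (s = -5*(-5 + 2) = -5*(-3) = 15)
x = 15
M(K, J) = -8 - 2*K
p(O) = 45*O (p(O) = (3*O)*15 = 45*O)
p(M(6, 6))*(-198) = (45*(-8 - 2*6))*(-198) = (45*(-8 - 12))*(-198) = (45*(-20))*(-198) = -900*(-198) = 178200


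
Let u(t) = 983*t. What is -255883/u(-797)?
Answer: 255883/783451 ≈ 0.32661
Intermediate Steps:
-255883/u(-797) = -255883/(983*(-797)) = -255883/(-783451) = -255883*(-1/783451) = 255883/783451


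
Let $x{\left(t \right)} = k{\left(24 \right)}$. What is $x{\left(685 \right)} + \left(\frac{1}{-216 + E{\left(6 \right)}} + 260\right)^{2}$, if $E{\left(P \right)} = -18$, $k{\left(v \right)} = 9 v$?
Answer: $\frac{3713211217}{54756} \approx 67814.0$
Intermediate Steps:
$x{\left(t \right)} = 216$ ($x{\left(t \right)} = 9 \cdot 24 = 216$)
$x{\left(685 \right)} + \left(\frac{1}{-216 + E{\left(6 \right)}} + 260\right)^{2} = 216 + \left(\frac{1}{-216 - 18} + 260\right)^{2} = 216 + \left(\frac{1}{-234} + 260\right)^{2} = 216 + \left(- \frac{1}{234} + 260\right)^{2} = 216 + \left(\frac{60839}{234}\right)^{2} = 216 + \frac{3701383921}{54756} = \frac{3713211217}{54756}$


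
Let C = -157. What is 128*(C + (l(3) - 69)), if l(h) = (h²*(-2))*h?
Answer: -35840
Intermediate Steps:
l(h) = -2*h³ (l(h) = (-2*h²)*h = -2*h³)
128*(C + (l(3) - 69)) = 128*(-157 + (-2*3³ - 69)) = 128*(-157 + (-2*27 - 69)) = 128*(-157 + (-54 - 69)) = 128*(-157 - 123) = 128*(-280) = -35840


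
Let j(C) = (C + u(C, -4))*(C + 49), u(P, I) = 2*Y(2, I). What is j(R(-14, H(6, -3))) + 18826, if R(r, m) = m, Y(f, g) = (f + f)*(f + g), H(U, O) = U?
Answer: 18276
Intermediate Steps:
Y(f, g) = 2*f*(f + g) (Y(f, g) = (2*f)*(f + g) = 2*f*(f + g))
u(P, I) = 16 + 8*I (u(P, I) = 2*(2*2*(2 + I)) = 2*(8 + 4*I) = 16 + 8*I)
j(C) = (-16 + C)*(49 + C) (j(C) = (C + (16 + 8*(-4)))*(C + 49) = (C + (16 - 32))*(49 + C) = (C - 16)*(49 + C) = (-16 + C)*(49 + C))
j(R(-14, H(6, -3))) + 18826 = (-784 + 6² + 33*6) + 18826 = (-784 + 36 + 198) + 18826 = -550 + 18826 = 18276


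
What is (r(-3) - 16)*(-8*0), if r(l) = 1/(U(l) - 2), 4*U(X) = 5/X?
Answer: 0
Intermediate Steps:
U(X) = 5/(4*X) (U(X) = (5/X)/4 = 5/(4*X))
r(l) = 1/(-2 + 5/(4*l)) (r(l) = 1/(5/(4*l) - 2) = 1/(-2 + 5/(4*l)))
(r(-3) - 16)*(-8*0) = (-4*(-3)/(-5 + 8*(-3)) - 16)*(-8*0) = (-4*(-3)/(-5 - 24) - 16)*0 = (-4*(-3)/(-29) - 16)*0 = (-4*(-3)*(-1/29) - 16)*0 = (-12/29 - 16)*0 = -476/29*0 = 0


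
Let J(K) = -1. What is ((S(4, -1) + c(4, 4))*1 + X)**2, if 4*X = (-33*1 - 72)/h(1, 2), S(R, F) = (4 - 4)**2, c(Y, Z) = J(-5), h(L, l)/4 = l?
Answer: 18769/1024 ≈ 18.329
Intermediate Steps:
h(L, l) = 4*l
c(Y, Z) = -1
S(R, F) = 0 (S(R, F) = 0**2 = 0)
X = -105/32 (X = ((-33*1 - 72)/((4*2)))/4 = ((-33 - 72)/8)/4 = (-105*1/8)/4 = (1/4)*(-105/8) = -105/32 ≈ -3.2813)
((S(4, -1) + c(4, 4))*1 + X)**2 = ((0 - 1)*1 - 105/32)**2 = (-1*1 - 105/32)**2 = (-1 - 105/32)**2 = (-137/32)**2 = 18769/1024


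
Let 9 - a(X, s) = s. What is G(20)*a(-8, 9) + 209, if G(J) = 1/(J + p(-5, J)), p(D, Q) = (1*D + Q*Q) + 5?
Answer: 209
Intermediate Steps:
a(X, s) = 9 - s
p(D, Q) = 5 + D + Q² (p(D, Q) = (D + Q²) + 5 = 5 + D + Q²)
G(J) = 1/(J + J²) (G(J) = 1/(J + (5 - 5 + J²)) = 1/(J + J²))
G(20)*a(-8, 9) + 209 = (1/(20*(1 + 20)))*(9 - 1*9) + 209 = ((1/20)/21)*(9 - 9) + 209 = ((1/20)*(1/21))*0 + 209 = (1/420)*0 + 209 = 0 + 209 = 209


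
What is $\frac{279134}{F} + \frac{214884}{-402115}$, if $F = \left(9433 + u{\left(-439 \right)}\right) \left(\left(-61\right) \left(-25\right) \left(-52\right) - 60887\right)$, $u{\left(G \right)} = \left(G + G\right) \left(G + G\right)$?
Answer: $- \frac{100885567872262}{188787468646245} \approx -0.53439$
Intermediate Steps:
$u{\left(G \right)} = 4 G^{2}$ ($u{\left(G \right)} = 2 G 2 G = 4 G^{2}$)
$F = -109390299279$ ($F = \left(9433 + 4 \left(-439\right)^{2}\right) \left(\left(-61\right) \left(-25\right) \left(-52\right) - 60887\right) = \left(9433 + 4 \cdot 192721\right) \left(1525 \left(-52\right) - 60887\right) = \left(9433 + 770884\right) \left(-79300 - 60887\right) = 780317 \left(-140187\right) = -109390299279$)
$\frac{279134}{F} + \frac{214884}{-402115} = \frac{279134}{-109390299279} + \frac{214884}{-402115} = 279134 \left(- \frac{1}{109390299279}\right) + 214884 \left(- \frac{1}{402115}\right) = - \frac{1198}{469486263} - \frac{214884}{402115} = - \frac{100885567872262}{188787468646245}$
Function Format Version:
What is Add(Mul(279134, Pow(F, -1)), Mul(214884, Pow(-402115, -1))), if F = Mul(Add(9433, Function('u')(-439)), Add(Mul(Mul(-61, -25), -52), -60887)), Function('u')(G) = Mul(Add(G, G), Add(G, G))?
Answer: Rational(-100885567872262, 188787468646245) ≈ -0.53439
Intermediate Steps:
Function('u')(G) = Mul(4, Pow(G, 2)) (Function('u')(G) = Mul(Mul(2, G), Mul(2, G)) = Mul(4, Pow(G, 2)))
F = -109390299279 (F = Mul(Add(9433, Mul(4, Pow(-439, 2))), Add(Mul(Mul(-61, -25), -52), -60887)) = Mul(Add(9433, Mul(4, 192721)), Add(Mul(1525, -52), -60887)) = Mul(Add(9433, 770884), Add(-79300, -60887)) = Mul(780317, -140187) = -109390299279)
Add(Mul(279134, Pow(F, -1)), Mul(214884, Pow(-402115, -1))) = Add(Mul(279134, Pow(-109390299279, -1)), Mul(214884, Pow(-402115, -1))) = Add(Mul(279134, Rational(-1, 109390299279)), Mul(214884, Rational(-1, 402115))) = Add(Rational(-1198, 469486263), Rational(-214884, 402115)) = Rational(-100885567872262, 188787468646245)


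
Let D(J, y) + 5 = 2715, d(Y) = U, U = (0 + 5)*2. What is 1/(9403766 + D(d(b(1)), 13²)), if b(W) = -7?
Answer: 1/9406476 ≈ 1.0631e-7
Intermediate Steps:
U = 10 (U = 5*2 = 10)
d(Y) = 10
D(J, y) = 2710 (D(J, y) = -5 + 2715 = 2710)
1/(9403766 + D(d(b(1)), 13²)) = 1/(9403766 + 2710) = 1/9406476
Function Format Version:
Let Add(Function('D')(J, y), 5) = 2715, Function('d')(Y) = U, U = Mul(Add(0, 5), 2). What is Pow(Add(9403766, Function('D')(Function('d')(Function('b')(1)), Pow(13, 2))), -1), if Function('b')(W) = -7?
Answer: Rational(1, 9406476) ≈ 1.0631e-7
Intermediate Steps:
U = 10 (U = Mul(5, 2) = 10)
Function('d')(Y) = 10
Function('D')(J, y) = 2710 (Function('D')(J, y) = Add(-5, 2715) = 2710)
Pow(Add(9403766, Function('D')(Function('d')(Function('b')(1)), Pow(13, 2))), -1) = Pow(Add(9403766, 2710), -1) = Pow(9406476, -1) = Rational(1, 9406476)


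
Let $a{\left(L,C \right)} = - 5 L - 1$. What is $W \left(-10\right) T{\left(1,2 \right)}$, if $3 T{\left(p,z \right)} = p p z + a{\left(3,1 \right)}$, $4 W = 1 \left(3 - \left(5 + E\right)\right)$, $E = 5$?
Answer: $- \frac{245}{3} \approx -81.667$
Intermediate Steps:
$a{\left(L,C \right)} = -1 - 5 L$
$W = - \frac{7}{4}$ ($W = \frac{1 \left(3 - 10\right)}{4} = \frac{1 \left(-7\right)}{4} = \frac{1}{4} \left(-7\right) = - \frac{7}{4} \approx -1.75$)
$T{\left(p,z \right)} = - \frac{16}{3} + \frac{z p^{2}}{3}$ ($T{\left(p,z \right)} = \frac{p p z - 16}{3} = \frac{p^{2} z - 16}{3} = \frac{z p^{2} - 16}{3} = \frac{-16 + z p^{2}}{3} = - \frac{16}{3} + \frac{z p^{2}}{3}$)
$W \left(-10\right) T{\left(1,2 \right)} = \left(- \frac{7}{4}\right) \left(-10\right) \left(- \frac{16}{3} + \frac{1}{3} \cdot 2 \cdot 1^{2}\right) = \frac{35 \left(- \frac{16}{3} + \frac{1}{3} \cdot 2 \cdot 1\right)}{2} = \frac{35 \left(- \frac{16}{3} + \frac{2}{3}\right)}{2} = \frac{35}{2} \left(- \frac{14}{3}\right) = - \frac{245}{3}$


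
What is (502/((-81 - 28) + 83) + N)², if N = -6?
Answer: 108241/169 ≈ 640.48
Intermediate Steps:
(502/((-81 - 28) + 83) + N)² = (502/((-81 - 28) + 83) - 6)² = (502/(-109 + 83) - 6)² = (502/(-26) - 6)² = (502*(-1/26) - 6)² = (-251/13 - 6)² = (-329/13)² = 108241/169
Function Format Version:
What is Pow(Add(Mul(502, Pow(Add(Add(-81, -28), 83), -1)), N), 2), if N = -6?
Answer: Rational(108241, 169) ≈ 640.48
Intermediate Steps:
Pow(Add(Mul(502, Pow(Add(Add(-81, -28), 83), -1)), N), 2) = Pow(Add(Mul(502, Pow(Add(Add(-81, -28), 83), -1)), -6), 2) = Pow(Add(Mul(502, Pow(Add(-109, 83), -1)), -6), 2) = Pow(Add(Mul(502, Pow(-26, -1)), -6), 2) = Pow(Add(Mul(502, Rational(-1, 26)), -6), 2) = Pow(Add(Rational(-251, 13), -6), 2) = Pow(Rational(-329, 13), 2) = Rational(108241, 169)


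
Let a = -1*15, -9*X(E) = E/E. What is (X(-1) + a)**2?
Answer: 18496/81 ≈ 228.35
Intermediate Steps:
X(E) = -1/9 (X(E) = -E/(9*E) = -1/9*1 = -1/9)
a = -15
(X(-1) + a)**2 = (-1/9 - 15)**2 = (-136/9)**2 = 18496/81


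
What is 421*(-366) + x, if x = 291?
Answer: -153795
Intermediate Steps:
421*(-366) + x = 421*(-366) + 291 = -154086 + 291 = -153795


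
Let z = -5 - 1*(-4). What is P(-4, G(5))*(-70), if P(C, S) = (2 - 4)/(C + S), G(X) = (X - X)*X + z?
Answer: -28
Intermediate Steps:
z = -1 (z = -5 + 4 = -1)
G(X) = -1 (G(X) = (X - X)*X - 1 = 0*X - 1 = 0 - 1 = -1)
P(C, S) = -2/(C + S)
P(-4, G(5))*(-70) = -2/(-4 - 1)*(-70) = -2/(-5)*(-70) = -2*(-⅕)*(-70) = (⅖)*(-70) = -28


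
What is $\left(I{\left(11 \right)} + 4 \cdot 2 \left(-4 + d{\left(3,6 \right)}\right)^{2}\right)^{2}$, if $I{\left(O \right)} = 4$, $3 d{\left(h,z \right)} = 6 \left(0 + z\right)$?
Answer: $266256$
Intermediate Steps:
$d{\left(h,z \right)} = 2 z$ ($d{\left(h,z \right)} = \frac{6 \left(0 + z\right)}{3} = \frac{6 z}{3} = 2 z$)
$\left(I{\left(11 \right)} + 4 \cdot 2 \left(-4 + d{\left(3,6 \right)}\right)^{2}\right)^{2} = \left(4 + 4 \cdot 2 \left(-4 + 2 \cdot 6\right)^{2}\right)^{2} = \left(4 + 8 \left(-4 + 12\right)^{2}\right)^{2} = \left(4 + 8 \cdot 8^{2}\right)^{2} = \left(4 + 8 \cdot 64\right)^{2} = \left(4 + 512\right)^{2} = 516^{2} = 266256$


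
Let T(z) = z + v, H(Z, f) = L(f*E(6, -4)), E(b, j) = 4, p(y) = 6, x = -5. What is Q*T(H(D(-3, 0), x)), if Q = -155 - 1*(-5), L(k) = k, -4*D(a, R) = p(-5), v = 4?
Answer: 2400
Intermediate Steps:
D(a, R) = -3/2 (D(a, R) = -1/4*6 = -3/2)
H(Z, f) = 4*f (H(Z, f) = f*4 = 4*f)
Q = -150 (Q = -155 + 5 = -150)
T(z) = 4 + z (T(z) = z + 4 = 4 + z)
Q*T(H(D(-3, 0), x)) = -150*(4 + 4*(-5)) = -150*(4 - 20) = -150*(-16) = 2400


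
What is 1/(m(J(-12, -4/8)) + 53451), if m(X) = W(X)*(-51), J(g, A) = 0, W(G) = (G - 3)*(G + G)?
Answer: 1/53451 ≈ 1.8709e-5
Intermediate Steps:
W(G) = 2*G*(-3 + G) (W(G) = (-3 + G)*(2*G) = 2*G*(-3 + G))
m(X) = -102*X*(-3 + X) (m(X) = (2*X*(-3 + X))*(-51) = -102*X*(-3 + X))
1/(m(J(-12, -4/8)) + 53451) = 1/(102*0*(3 - 1*0) + 53451) = 1/(102*0*(3 + 0) + 53451) = 1/(102*0*3 + 53451) = 1/(0 + 53451) = 1/53451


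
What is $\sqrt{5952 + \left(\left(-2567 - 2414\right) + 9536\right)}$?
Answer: $\sqrt{10507} \approx 102.5$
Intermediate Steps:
$\sqrt{5952 + \left(\left(-2567 - 2414\right) + 9536\right)} = \sqrt{5952 + \left(-4981 + 9536\right)} = \sqrt{5952 + 4555} = \sqrt{10507}$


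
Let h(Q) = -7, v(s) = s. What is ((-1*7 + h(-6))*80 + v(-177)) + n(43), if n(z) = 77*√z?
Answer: -1297 + 77*√43 ≈ -792.08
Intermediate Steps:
((-1*7 + h(-6))*80 + v(-177)) + n(43) = ((-1*7 - 7)*80 - 177) + 77*√43 = ((-7 - 7)*80 - 177) + 77*√43 = (-14*80 - 177) + 77*√43 = (-1120 - 177) + 77*√43 = -1297 + 77*√43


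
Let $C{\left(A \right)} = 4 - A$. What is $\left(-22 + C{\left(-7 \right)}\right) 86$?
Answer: $-946$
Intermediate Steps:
$\left(-22 + C{\left(-7 \right)}\right) 86 = \left(-22 + \left(4 - -7\right)\right) 86 = \left(-22 + \left(4 + 7\right)\right) 86 = \left(-22 + 11\right) 86 = \left(-11\right) 86 = -946$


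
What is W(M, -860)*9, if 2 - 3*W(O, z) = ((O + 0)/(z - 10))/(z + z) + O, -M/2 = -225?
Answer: -13407753/9976 ≈ -1344.0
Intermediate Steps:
M = 450 (M = -2*(-225) = 450)
W(O, z) = ⅔ - O/3 - O/(6*z*(-10 + z)) (W(O, z) = ⅔ - (((O + 0)/(z - 10))/(z + z) + O)/3 = ⅔ - ((O/(-10 + z))/((2*z)) + O)/3 = ⅔ - ((1/(2*z))*(O/(-10 + z)) + O)/3 = ⅔ - (O/(2*z*(-10 + z)) + O)/3 = ⅔ - (O + O/(2*z*(-10 + z)))/3 = ⅔ + (-O/3 - O/(6*z*(-10 + z))) = ⅔ - O/3 - O/(6*z*(-10 + z)))
W(M, -860)*9 = ((⅙)*(-1*450 - 40*(-860) + 4*(-860)² - 2*450*(-860)² + 20*450*(-860))/(-860*(-10 - 860)))*9 = ((⅙)*(-1/860)*(-450 + 34400 + 4*739600 - 2*450*739600 - 7740000)/(-870))*9 = ((⅙)*(-1/860)*(-1/870)*(-450 + 34400 + 2958400 - 665640000 - 7740000))*9 = ((⅙)*(-1/860)*(-1/870)*(-670387650))*9 = -4469251/29928*9 = -13407753/9976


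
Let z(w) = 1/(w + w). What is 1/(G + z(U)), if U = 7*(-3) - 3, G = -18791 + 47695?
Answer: 48/1387391 ≈ 3.4597e-5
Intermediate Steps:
G = 28904
U = -24 (U = -21 - 3 = -24)
z(w) = 1/(2*w)
1/(G + z(U)) = 1/(28904 + (½)/(-24)) = 1/(28904 + (½)*(-1/24)) = 1/(28904 - 1/48) = 1/(1387391/48) = 48/1387391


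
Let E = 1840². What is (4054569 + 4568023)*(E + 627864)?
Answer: 34606462578688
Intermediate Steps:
E = 3385600
(4054569 + 4568023)*(E + 627864) = (4054569 + 4568023)*(3385600 + 627864) = 8622592*4013464 = 34606462578688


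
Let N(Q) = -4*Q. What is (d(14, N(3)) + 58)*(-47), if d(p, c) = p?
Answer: -3384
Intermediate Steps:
(d(14, N(3)) + 58)*(-47) = (14 + 58)*(-47) = 72*(-47) = -3384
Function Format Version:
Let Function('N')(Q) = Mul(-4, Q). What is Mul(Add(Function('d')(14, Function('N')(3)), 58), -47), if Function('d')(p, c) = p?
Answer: -3384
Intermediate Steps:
Mul(Add(Function('d')(14, Function('N')(3)), 58), -47) = Mul(Add(14, 58), -47) = Mul(72, -47) = -3384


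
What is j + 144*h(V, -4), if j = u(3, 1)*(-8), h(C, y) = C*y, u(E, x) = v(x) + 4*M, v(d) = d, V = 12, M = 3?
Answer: -7016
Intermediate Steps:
u(E, x) = 12 + x (u(E, x) = x + 4*3 = x + 12 = 12 + x)
j = -104 (j = (12 + 1)*(-8) = 13*(-8) = -104)
j + 144*h(V, -4) = -104 + 144*(12*(-4)) = -104 + 144*(-48) = -104 - 6912 = -7016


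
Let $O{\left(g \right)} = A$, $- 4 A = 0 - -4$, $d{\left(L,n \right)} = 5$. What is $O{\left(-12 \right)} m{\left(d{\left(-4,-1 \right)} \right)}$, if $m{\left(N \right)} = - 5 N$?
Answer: $25$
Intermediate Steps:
$A = -1$ ($A = - \frac{0 - -4}{4} = - \frac{0 + 4}{4} = \left(- \frac{1}{4}\right) 4 = -1$)
$O{\left(g \right)} = -1$
$O{\left(-12 \right)} m{\left(d{\left(-4,-1 \right)} \right)} = - \left(-5\right) 5 = \left(-1\right) \left(-25\right) = 25$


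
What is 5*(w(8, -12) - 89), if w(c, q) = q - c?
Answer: -545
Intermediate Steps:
5*(w(8, -12) - 89) = 5*((-12 - 1*8) - 89) = 5*((-12 - 8) - 89) = 5*(-20 - 89) = 5*(-109) = -545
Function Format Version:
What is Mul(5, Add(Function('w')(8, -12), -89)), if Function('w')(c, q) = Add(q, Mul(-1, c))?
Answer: -545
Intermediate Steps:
Mul(5, Add(Function('w')(8, -12), -89)) = Mul(5, Add(Add(-12, Mul(-1, 8)), -89)) = Mul(5, Add(Add(-12, -8), -89)) = Mul(5, Add(-20, -89)) = Mul(5, -109) = -545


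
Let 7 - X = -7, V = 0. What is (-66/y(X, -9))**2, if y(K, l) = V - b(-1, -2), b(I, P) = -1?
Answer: 4356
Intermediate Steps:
X = 14 (X = 7 - 1*(-7) = 7 + 7 = 14)
y(K, l) = 1 (y(K, l) = 0 - 1*(-1) = 0 + 1 = 1)
(-66/y(X, -9))**2 = (-66/1)**2 = (-66*1)**2 = (-66)**2 = 4356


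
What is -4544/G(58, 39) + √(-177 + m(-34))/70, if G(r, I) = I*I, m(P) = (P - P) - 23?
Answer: -4544/1521 + I*√2/7 ≈ -2.9875 + 0.20203*I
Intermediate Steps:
m(P) = -23 (m(P) = 0 - 23 = -23)
G(r, I) = I²
-4544/G(58, 39) + √(-177 + m(-34))/70 = -4544/(39²) + √(-177 - 23)/70 = -4544/1521 + √(-200)*(1/70) = -4544*1/1521 + (10*I*√2)*(1/70) = -4544/1521 + I*√2/7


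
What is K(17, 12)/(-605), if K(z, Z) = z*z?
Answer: -289/605 ≈ -0.47769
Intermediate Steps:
K(z, Z) = z²
K(17, 12)/(-605) = 17²/(-605) = 289*(-1/605) = -289/605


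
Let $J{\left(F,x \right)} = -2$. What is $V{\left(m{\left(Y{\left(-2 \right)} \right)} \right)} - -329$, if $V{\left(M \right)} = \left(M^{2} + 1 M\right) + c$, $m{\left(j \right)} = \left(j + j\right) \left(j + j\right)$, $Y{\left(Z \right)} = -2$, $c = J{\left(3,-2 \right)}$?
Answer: $599$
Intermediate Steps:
$c = -2$
$m{\left(j \right)} = 4 j^{2}$ ($m{\left(j \right)} = 2 j 2 j = 4 j^{2}$)
$V{\left(M \right)} = -2 + M + M^{2}$ ($V{\left(M \right)} = \left(M^{2} + 1 M\right) - 2 = \left(M^{2} + M\right) - 2 = \left(M + M^{2}\right) - 2 = -2 + M + M^{2}$)
$V{\left(m{\left(Y{\left(-2 \right)} \right)} \right)} - -329 = \left(-2 + 4 \left(-2\right)^{2} + \left(4 \left(-2\right)^{2}\right)^{2}\right) - -329 = \left(-2 + 4 \cdot 4 + \left(4 \cdot 4\right)^{2}\right) + 329 = \left(-2 + 16 + 16^{2}\right) + 329 = \left(-2 + 16 + 256\right) + 329 = 270 + 329 = 599$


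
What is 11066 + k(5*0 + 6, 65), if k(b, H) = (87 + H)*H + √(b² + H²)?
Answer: 20946 + √4261 ≈ 21011.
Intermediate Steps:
k(b, H) = √(H² + b²) + H*(87 + H) (k(b, H) = H*(87 + H) + √(H² + b²) = √(H² + b²) + H*(87 + H))
11066 + k(5*0 + 6, 65) = 11066 + (65² + √(65² + (5*0 + 6)²) + 87*65) = 11066 + (4225 + √(4225 + (0 + 6)²) + 5655) = 11066 + (4225 + √(4225 + 6²) + 5655) = 11066 + (4225 + √(4225 + 36) + 5655) = 11066 + (4225 + √4261 + 5655) = 11066 + (9880 + √4261) = 20946 + √4261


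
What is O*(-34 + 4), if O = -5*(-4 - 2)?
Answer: -900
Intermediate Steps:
O = 30 (O = -5*(-6) = 30)
O*(-34 + 4) = 30*(-34 + 4) = 30*(-30) = -900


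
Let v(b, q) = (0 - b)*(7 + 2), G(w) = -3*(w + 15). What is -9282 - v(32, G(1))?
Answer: -8994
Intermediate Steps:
G(w) = -45 - 3*w (G(w) = -3*(15 + w) = -45 - 3*w)
v(b, q) = -9*b (v(b, q) = -b*9 = -9*b)
-9282 - v(32, G(1)) = -9282 - (-9)*32 = -9282 - 1*(-288) = -9282 + 288 = -8994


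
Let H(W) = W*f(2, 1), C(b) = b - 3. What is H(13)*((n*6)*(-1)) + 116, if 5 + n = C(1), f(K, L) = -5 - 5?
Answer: -5344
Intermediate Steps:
C(b) = -3 + b
f(K, L) = -10
n = -7 (n = -5 + (-3 + 1) = -5 - 2 = -7)
H(W) = -10*W (H(W) = W*(-10) = -10*W)
H(13)*((n*6)*(-1)) + 116 = (-10*13)*(-7*6*(-1)) + 116 = -(-5460)*(-1) + 116 = -130*42 + 116 = -5460 + 116 = -5344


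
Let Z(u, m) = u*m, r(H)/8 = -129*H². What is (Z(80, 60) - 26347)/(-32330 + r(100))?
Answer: 21547/10352330 ≈ 0.0020814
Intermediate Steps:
r(H) = -1032*H² (r(H) = 8*(-129*H²) = -1032*H²)
Z(u, m) = m*u
(Z(80, 60) - 26347)/(-32330 + r(100)) = (60*80 - 26347)/(-32330 - 1032*100²) = (4800 - 26347)/(-32330 - 1032*10000) = -21547/(-32330 - 10320000) = -21547/(-10352330) = -21547*(-1/10352330) = 21547/10352330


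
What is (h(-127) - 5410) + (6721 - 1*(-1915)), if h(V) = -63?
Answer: 3163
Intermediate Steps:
(h(-127) - 5410) + (6721 - 1*(-1915)) = (-63 - 5410) + (6721 - 1*(-1915)) = -5473 + (6721 + 1915) = -5473 + 8636 = 3163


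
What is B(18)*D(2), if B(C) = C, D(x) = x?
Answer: 36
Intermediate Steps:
B(18)*D(2) = 18*2 = 36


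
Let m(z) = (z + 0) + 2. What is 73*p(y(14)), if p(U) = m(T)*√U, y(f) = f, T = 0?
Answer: 146*√14 ≈ 546.28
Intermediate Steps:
m(z) = 2 + z (m(z) = z + 2 = 2 + z)
p(U) = 2*√U (p(U) = (2 + 0)*√U = 2*√U)
73*p(y(14)) = 73*(2*√14) = 146*√14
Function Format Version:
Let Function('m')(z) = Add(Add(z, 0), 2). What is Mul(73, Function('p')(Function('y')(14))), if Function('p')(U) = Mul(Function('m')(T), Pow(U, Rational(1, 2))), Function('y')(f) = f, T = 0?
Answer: Mul(146, Pow(14, Rational(1, 2))) ≈ 546.28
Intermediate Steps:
Function('m')(z) = Add(2, z) (Function('m')(z) = Add(z, 2) = Add(2, z))
Function('p')(U) = Mul(2, Pow(U, Rational(1, 2))) (Function('p')(U) = Mul(Add(2, 0), Pow(U, Rational(1, 2))) = Mul(2, Pow(U, Rational(1, 2))))
Mul(73, Function('p')(Function('y')(14))) = Mul(73, Mul(2, Pow(14, Rational(1, 2)))) = Mul(146, Pow(14, Rational(1, 2)))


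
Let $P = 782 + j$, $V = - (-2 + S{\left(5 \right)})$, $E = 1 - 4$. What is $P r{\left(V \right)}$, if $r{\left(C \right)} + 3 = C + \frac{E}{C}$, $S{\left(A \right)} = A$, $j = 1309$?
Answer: $-10455$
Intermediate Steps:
$E = -3$
$V = -3$ ($V = - (-2 + 5) = \left(-1\right) 3 = -3$)
$r{\left(C \right)} = -3 + C - \frac{3}{C}$ ($r{\left(C \right)} = -3 + \left(C - \frac{3}{C}\right) = -3 + C - \frac{3}{C}$)
$P = 2091$ ($P = 782 + 1309 = 2091$)
$P r{\left(V \right)} = 2091 \left(-3 - 3 - \frac{3}{-3}\right) = 2091 \left(-3 - 3 - -1\right) = 2091 \left(-3 - 3 + 1\right) = 2091 \left(-5\right) = -10455$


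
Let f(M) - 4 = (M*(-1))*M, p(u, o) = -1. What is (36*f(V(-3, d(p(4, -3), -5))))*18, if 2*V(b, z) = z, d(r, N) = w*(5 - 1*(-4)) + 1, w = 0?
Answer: 2430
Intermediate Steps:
d(r, N) = 1 (d(r, N) = 0*(5 - 1*(-4)) + 1 = 0*(5 + 4) + 1 = 0*9 + 1 = 0 + 1 = 1)
V(b, z) = z/2
f(M) = 4 - M² (f(M) = 4 + (M*(-1))*M = 4 + (-M)*M = 4 - M²)
(36*f(V(-3, d(p(4, -3), -5))))*18 = (36*(4 - ((½)*1)²))*18 = (36*(4 - (½)²))*18 = (36*(4 - 1*¼))*18 = (36*(4 - ¼))*18 = (36*(15/4))*18 = 135*18 = 2430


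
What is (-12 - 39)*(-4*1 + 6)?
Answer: -102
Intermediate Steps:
(-12 - 39)*(-4*1 + 6) = -51*(-4 + 6) = -51*2 = -102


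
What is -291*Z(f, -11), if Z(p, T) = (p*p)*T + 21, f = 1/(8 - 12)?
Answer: -94575/16 ≈ -5910.9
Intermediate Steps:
f = -¼ (f = 1/(-4) = -¼ ≈ -0.25000)
Z(p, T) = 21 + T*p² (Z(p, T) = p²*T + 21 = T*p² + 21 = 21 + T*p²)
-291*Z(f, -11) = -291*(21 - 11*(-¼)²) = -291*(21 - 11*1/16) = -291*(21 - 11/16) = -291*325/16 = -94575/16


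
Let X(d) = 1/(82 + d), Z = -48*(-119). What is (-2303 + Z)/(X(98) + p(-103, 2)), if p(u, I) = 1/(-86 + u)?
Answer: 12886020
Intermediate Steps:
Z = 5712
(-2303 + Z)/(X(98) + p(-103, 2)) = (-2303 + 5712)/(1/(82 + 98) + 1/(-86 - 103)) = 3409/(1/180 + 1/(-189)) = 3409/(1/180 - 1/189) = 3409/(1/3780) = 3409*3780 = 12886020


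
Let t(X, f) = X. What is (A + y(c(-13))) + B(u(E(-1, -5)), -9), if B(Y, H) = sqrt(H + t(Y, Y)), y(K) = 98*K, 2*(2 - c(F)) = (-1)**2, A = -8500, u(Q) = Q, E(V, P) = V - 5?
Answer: -8353 + I*sqrt(15) ≈ -8353.0 + 3.873*I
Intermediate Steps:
E(V, P) = -5 + V
c(F) = 3/2 (c(F) = 2 - 1/2*(-1)**2 = 2 - 1/2*1 = 2 - 1/2 = 3/2)
B(Y, H) = sqrt(H + Y)
(A + y(c(-13))) + B(u(E(-1, -5)), -9) = (-8500 + 98*(3/2)) + sqrt(-9 + (-5 - 1)) = (-8500 + 147) + sqrt(-9 - 6) = -8353 + sqrt(-15) = -8353 + I*sqrt(15)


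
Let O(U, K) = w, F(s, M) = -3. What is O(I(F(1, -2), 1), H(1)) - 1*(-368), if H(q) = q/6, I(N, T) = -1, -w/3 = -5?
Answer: 383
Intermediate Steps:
w = 15 (w = -3*(-5) = 15)
H(q) = q/6 (H(q) = q*(⅙) = q/6)
O(U, K) = 15
O(I(F(1, -2), 1), H(1)) - 1*(-368) = 15 - 1*(-368) = 15 + 368 = 383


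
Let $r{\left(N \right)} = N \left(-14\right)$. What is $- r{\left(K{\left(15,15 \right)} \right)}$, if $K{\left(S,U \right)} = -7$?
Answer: $-98$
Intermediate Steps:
$r{\left(N \right)} = - 14 N$
$- r{\left(K{\left(15,15 \right)} \right)} = - \left(-14\right) \left(-7\right) = \left(-1\right) 98 = -98$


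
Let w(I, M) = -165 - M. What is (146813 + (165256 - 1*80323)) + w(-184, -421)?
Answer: 232002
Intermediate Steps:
(146813 + (165256 - 1*80323)) + w(-184, -421) = (146813 + (165256 - 1*80323)) + (-165 - 1*(-421)) = (146813 + (165256 - 80323)) + (-165 + 421) = (146813 + 84933) + 256 = 231746 + 256 = 232002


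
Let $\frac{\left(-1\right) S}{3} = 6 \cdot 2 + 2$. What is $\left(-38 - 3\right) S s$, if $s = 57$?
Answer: $98154$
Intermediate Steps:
$S = -42$ ($S = - 3 \left(6 \cdot 2 + 2\right) = - 3 \left(12 + 2\right) = \left(-3\right) 14 = -42$)
$\left(-38 - 3\right) S s = \left(-38 - 3\right) \left(-42\right) 57 = \left(-41\right) \left(-42\right) 57 = 1722 \cdot 57 = 98154$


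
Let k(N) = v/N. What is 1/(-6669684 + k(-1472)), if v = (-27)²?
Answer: -1472/9817775577 ≈ -1.4993e-7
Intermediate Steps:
v = 729
k(N) = 729/N
1/(-6669684 + k(-1472)) = 1/(-6669684 + 729/(-1472)) = 1/(-6669684 + 729*(-1/1472)) = 1/(-6669684 - 729/1472) = 1/(-9817775577/1472) = -1472/9817775577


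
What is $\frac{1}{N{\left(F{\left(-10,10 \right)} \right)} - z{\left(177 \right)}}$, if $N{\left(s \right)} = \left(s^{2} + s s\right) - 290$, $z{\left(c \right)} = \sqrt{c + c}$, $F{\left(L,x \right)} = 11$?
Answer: $- \frac{8}{325} + \frac{\sqrt{354}}{1950} \approx -0.014967$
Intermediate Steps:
$z{\left(c \right)} = \sqrt{2} \sqrt{c}$ ($z{\left(c \right)} = \sqrt{2 c} = \sqrt{2} \sqrt{c}$)
$N{\left(s \right)} = -290 + 2 s^{2}$ ($N{\left(s \right)} = \left(s^{2} + s^{2}\right) - 290 = 2 s^{2} - 290 = -290 + 2 s^{2}$)
$\frac{1}{N{\left(F{\left(-10,10 \right)} \right)} - z{\left(177 \right)}} = \frac{1}{\left(-290 + 2 \cdot 11^{2}\right) - \sqrt{2} \sqrt{177}} = \frac{1}{\left(-290 + 2 \cdot 121\right) - \sqrt{354}} = \frac{1}{\left(-290 + 242\right) - \sqrt{354}} = \frac{1}{-48 - \sqrt{354}}$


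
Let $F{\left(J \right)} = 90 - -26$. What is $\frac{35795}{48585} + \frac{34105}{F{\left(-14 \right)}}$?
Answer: $\frac{332228729}{1127172} \approx 294.75$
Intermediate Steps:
$F{\left(J \right)} = 116$ ($F{\left(J \right)} = 90 + 26 = 116$)
$\frac{35795}{48585} + \frac{34105}{F{\left(-14 \right)}} = \frac{35795}{48585} + \frac{34105}{116} = 35795 \cdot \frac{1}{48585} + 34105 \cdot \frac{1}{116} = \frac{7159}{9717} + \frac{34105}{116} = \frac{332228729}{1127172}$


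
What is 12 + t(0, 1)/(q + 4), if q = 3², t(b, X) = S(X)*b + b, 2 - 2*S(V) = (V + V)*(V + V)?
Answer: 12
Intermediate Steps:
S(V) = 1 - 2*V² (S(V) = 1 - (V + V)*(V + V)/2 = 1 - 2*V*2*V/2 = 1 - 2*V²)
t(b, X) = b + b*(1 - 2*X²) (t(b, X) = (1 - 2*X²)*b + b = b*(1 - 2*X²) + b = b + b*(1 - 2*X²))
q = 9
12 + t(0, 1)/(q + 4) = 12 + (2*0*(1 - 1*1²))/(9 + 4) = 12 + (2*0*(1 - 1*1))/13 = 12 + (2*0*(1 - 1))*(1/13) = 12 + (2*0*0)*(1/13) = 12 + 0*(1/13) = 12 + 0 = 12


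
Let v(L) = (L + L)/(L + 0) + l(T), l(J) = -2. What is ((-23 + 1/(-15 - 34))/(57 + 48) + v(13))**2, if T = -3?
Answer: 141376/2941225 ≈ 0.048067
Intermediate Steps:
v(L) = 0 (v(L) = (L + L)/(L + 0) - 2 = (2*L)/L - 2 = 2 - 2 = 0)
((-23 + 1/(-15 - 34))/(57 + 48) + v(13))**2 = ((-23 + 1/(-15 - 34))/(57 + 48) + 0)**2 = ((-23 + 1/(-49))/105 + 0)**2 = ((-23 - 1/49)*(1/105) + 0)**2 = (-1128/49*1/105 + 0)**2 = (-376/1715 + 0)**2 = (-376/1715)**2 = 141376/2941225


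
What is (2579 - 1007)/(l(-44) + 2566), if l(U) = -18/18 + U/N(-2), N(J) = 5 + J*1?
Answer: 4716/7651 ≈ 0.61639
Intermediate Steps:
N(J) = 5 + J
l(U) = -1 + U/3 (l(U) = -18/18 + U/(5 - 2) = -18*1/18 + U/3 = -1 + U*(⅓) = -1 + U/3)
(2579 - 1007)/(l(-44) + 2566) = (2579 - 1007)/((-1 + (⅓)*(-44)) + 2566) = 1572/((-1 - 44/3) + 2566) = 1572/(-47/3 + 2566) = 1572/(7651/3) = 1572*(3/7651) = 4716/7651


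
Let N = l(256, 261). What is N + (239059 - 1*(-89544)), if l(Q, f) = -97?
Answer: 328506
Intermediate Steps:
N = -97
N + (239059 - 1*(-89544)) = -97 + (239059 - 1*(-89544)) = -97 + (239059 + 89544) = -97 + 328603 = 328506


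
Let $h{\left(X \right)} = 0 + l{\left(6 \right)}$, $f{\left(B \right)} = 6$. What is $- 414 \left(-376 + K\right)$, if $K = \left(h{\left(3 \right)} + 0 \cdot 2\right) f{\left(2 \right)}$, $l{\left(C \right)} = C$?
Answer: $140760$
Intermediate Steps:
$h{\left(X \right)} = 6$ ($h{\left(X \right)} = 0 + 6 = 6$)
$K = 36$ ($K = \left(6 + 0 \cdot 2\right) 6 = \left(6 + 0\right) 6 = 6 \cdot 6 = 36$)
$- 414 \left(-376 + K\right) = - 414 \left(-376 + 36\right) = \left(-414\right) \left(-340\right) = 140760$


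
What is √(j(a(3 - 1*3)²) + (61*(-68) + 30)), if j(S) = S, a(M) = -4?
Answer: I*√4102 ≈ 64.047*I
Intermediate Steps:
√(j(a(3 - 1*3)²) + (61*(-68) + 30)) = √((-4)² + (61*(-68) + 30)) = √(16 + (-4148 + 30)) = √(16 - 4118) = √(-4102) = I*√4102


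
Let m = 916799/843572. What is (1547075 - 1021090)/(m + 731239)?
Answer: 443706218420/616853662507 ≈ 0.71931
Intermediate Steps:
m = 916799/843572 (m = 916799*(1/843572) = 916799/843572 ≈ 1.0868)
(1547075 - 1021090)/(m + 731239) = (1547075 - 1021090)/(916799/843572 + 731239) = 525985/(616853662507/843572) = 525985*(843572/616853662507) = 443706218420/616853662507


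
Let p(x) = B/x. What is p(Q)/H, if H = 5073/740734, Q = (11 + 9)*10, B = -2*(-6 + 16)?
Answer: -19493/1335 ≈ -14.602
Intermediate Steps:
B = -20 (B = -2*10 = -20)
Q = 200 (Q = 20*10 = 200)
p(x) = -20/x
H = 267/38986 (H = 5073*(1/740734) = 267/38986 ≈ 0.0068486)
p(Q)/H = (-20/200)/(267/38986) = -20*1/200*(38986/267) = -1/10*38986/267 = -19493/1335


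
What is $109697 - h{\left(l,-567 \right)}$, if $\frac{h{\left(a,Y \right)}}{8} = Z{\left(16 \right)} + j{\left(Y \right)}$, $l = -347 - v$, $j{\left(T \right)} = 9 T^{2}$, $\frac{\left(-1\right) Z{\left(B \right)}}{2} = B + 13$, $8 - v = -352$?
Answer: $-23037047$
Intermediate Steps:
$v = 360$ ($v = 8 - -352 = 8 + 352 = 360$)
$Z{\left(B \right)} = -26 - 2 B$ ($Z{\left(B \right)} = - 2 \left(B + 13\right) = - 2 \left(13 + B\right) = -26 - 2 B$)
$l = -707$ ($l = -347 - 360 = -707$)
$h{\left(a,Y \right)} = -464 + 72 Y^{2}$ ($h{\left(a,Y \right)} = 8 \left(\left(-26 - 32\right) + 9 Y^{2}\right) = 8 \left(-58 + 9 Y^{2}\right) = -464 + 72 Y^{2}$)
$109697 - h{\left(l,-567 \right)} = 109697 - \left(-464 + 72 \left(-567\right)^{2}\right) = 109697 - \left(-464 + 72 \cdot 321489\right) = 109697 - \left(-464 + 23147208\right) = 109697 - 23146744 = -23037047$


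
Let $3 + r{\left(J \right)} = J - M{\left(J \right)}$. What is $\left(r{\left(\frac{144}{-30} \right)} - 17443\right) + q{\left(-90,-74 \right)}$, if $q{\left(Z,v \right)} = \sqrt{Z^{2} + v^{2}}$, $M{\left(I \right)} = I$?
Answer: $-17446 + 2 \sqrt{3394} \approx -17330.0$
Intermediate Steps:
$r{\left(J \right)} = -3$ ($r{\left(J \right)} = -3 + \left(J - J\right) = -3 + 0 = -3$)
$\left(r{\left(\frac{144}{-30} \right)} - 17443\right) + q{\left(-90,-74 \right)} = \left(-3 - 17443\right) + \sqrt{\left(-90\right)^{2} + \left(-74\right)^{2}} = -17446 + \sqrt{8100 + 5476} = -17446 + \sqrt{13576} = -17446 + 2 \sqrt{3394}$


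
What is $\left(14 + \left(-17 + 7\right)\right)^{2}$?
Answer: $16$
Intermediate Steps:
$\left(14 + \left(-17 + 7\right)\right)^{2} = \left(14 - 10\right)^{2} = 4^{2} = 16$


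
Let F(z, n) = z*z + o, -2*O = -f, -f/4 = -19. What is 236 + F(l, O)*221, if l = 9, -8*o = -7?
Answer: 146643/8 ≈ 18330.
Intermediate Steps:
f = 76 (f = -4*(-19) = 76)
o = 7/8 (o = -1/8*(-7) = 7/8 ≈ 0.87500)
O = 38 (O = -(-1)*76/2 = -1/2*(-76) = 38)
F(z, n) = 7/8 + z**2 (F(z, n) = z*z + 7/8 = z**2 + 7/8 = 7/8 + z**2)
236 + F(l, O)*221 = 236 + (7/8 + 9**2)*221 = 236 + (7/8 + 81)*221 = 236 + (655/8)*221 = 236 + 144755/8 = 146643/8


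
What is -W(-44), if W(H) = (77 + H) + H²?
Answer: -1969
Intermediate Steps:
W(H) = 77 + H + H²
-W(-44) = -(77 - 44 + (-44)²) = -(77 - 44 + 1936) = -1*1969 = -1969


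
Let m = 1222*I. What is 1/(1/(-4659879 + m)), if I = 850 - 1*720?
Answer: -4501019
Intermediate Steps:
I = 130 (I = 850 - 720 = 130)
m = 158860 (m = 1222*130 = 158860)
1/(1/(-4659879 + m)) = 1/(1/(-4659879 + 158860)) = 1/(1/(-4501019)) = 1/(-1/4501019) = -4501019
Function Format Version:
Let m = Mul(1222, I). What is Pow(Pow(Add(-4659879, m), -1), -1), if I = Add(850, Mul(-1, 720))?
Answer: -4501019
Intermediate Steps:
I = 130 (I = Add(850, -720) = 130)
m = 158860 (m = Mul(1222, 130) = 158860)
Pow(Pow(Add(-4659879, m), -1), -1) = Pow(Pow(Add(-4659879, 158860), -1), -1) = Pow(Pow(-4501019, -1), -1) = Pow(Rational(-1, 4501019), -1) = -4501019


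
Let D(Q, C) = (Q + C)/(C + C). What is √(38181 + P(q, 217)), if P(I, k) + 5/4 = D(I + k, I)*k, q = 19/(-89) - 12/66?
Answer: I*√1408769999/258 ≈ 145.48*I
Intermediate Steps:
D(Q, C) = (C + Q)/(2*C) (D(Q, C) = (C + Q)/((2*C)) = (C + Q)*(1/(2*C)) = (C + Q)/(2*C))
q = -387/979 (q = 19*(-1/89) - 12*1/66 = -19/89 - 2/11 = -387/979 ≈ -0.39530)
P(I, k) = -5/4 + k*(k + 2*I)/(2*I) (P(I, k) = -5/4 + ((I + (I + k))/(2*I))*k = -5/4 + ((k + 2*I)/(2*I))*k = -5/4 + k*(k + 2*I)/(2*I))
√(38181 + P(q, 217)) = √(38181 + (-5/4 + 217 + (½)*217²/(-387/979))) = √(38181 + (-5/4 + 217 + (½)*(-979/387)*47089)) = √(38181 + (-5/4 + 217 - 46100131/774)) = √(38181 - 91866281/1548) = √(-32762093/1548) = I*√1408769999/258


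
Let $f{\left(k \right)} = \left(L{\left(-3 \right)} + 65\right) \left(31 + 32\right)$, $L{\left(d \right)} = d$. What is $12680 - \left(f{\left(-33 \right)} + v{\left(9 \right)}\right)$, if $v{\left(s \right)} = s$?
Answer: $8765$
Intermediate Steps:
$f{\left(k \right)} = 3906$ ($f{\left(k \right)} = \left(-3 + 65\right) \left(31 + 32\right) = 62 \cdot 63 = 3906$)
$12680 - \left(f{\left(-33 \right)} + v{\left(9 \right)}\right) = 12680 - \left(3906 + 9\right) = 12680 - 3915 = 8765$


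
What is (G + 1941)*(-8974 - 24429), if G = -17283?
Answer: 512468826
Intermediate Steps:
(G + 1941)*(-8974 - 24429) = (-17283 + 1941)*(-8974 - 24429) = -15342*(-33403) = 512468826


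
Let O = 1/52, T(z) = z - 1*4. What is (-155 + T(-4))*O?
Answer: -163/52 ≈ -3.1346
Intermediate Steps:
T(z) = -4 + z (T(z) = z - 4 = -4 + z)
O = 1/52 ≈ 0.019231
(-155 + T(-4))*O = (-155 + (-4 - 4))*(1/52) = (-155 - 8)*(1/52) = -163*1/52 = -163/52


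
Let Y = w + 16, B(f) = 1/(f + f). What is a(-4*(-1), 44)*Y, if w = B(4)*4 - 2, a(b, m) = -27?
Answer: -783/2 ≈ -391.50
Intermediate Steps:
B(f) = 1/(2*f)
w = -3/2 (w = ((½)/4)*4 - 2 = ((½)*(¼))*4 - 2 = (⅛)*4 - 2 = ½ - 2 = -3/2 ≈ -1.5000)
Y = 29/2 (Y = -3/2 + 16 = 29/2 ≈ 14.500)
a(-4*(-1), 44)*Y = -27*29/2 = -783/2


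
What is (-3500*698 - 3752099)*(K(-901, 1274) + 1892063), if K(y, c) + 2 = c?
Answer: -11729397765165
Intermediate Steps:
K(y, c) = -2 + c
(-3500*698 - 3752099)*(K(-901, 1274) + 1892063) = (-3500*698 - 3752099)*((-2 + 1274) + 1892063) = (-2443000 - 3752099)*(1272 + 1892063) = -6195099*1893335 = -11729397765165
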